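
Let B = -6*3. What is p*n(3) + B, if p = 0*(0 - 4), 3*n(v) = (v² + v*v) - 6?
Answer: -18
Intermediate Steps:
B = -18
n(v) = -2 + 2*v²/3 (n(v) = ((v² + v*v) - 6)/3 = ((v² + v²) - 6)/3 = (2*v² - 6)/3 = (-6 + 2*v²)/3 = -2 + 2*v²/3)
p = 0 (p = 0*(-4) = 0)
p*n(3) + B = 0*(-2 + (⅔)*3²) - 18 = 0*(-2 + (⅔)*9) - 18 = 0*(-2 + 6) - 18 = 0*4 - 18 = 0 - 18 = -18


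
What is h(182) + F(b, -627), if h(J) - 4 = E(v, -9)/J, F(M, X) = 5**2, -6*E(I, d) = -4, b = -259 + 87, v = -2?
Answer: 7918/273 ≈ 29.004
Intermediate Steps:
b = -172
E(I, d) = 2/3 (E(I, d) = -1/6*(-4) = 2/3)
F(M, X) = 25
h(J) = 4 + 2/(3*J)
h(182) + F(b, -627) = (4 + (2/3)/182) + 25 = (4 + (2/3)*(1/182)) + 25 = (4 + 1/273) + 25 = 1093/273 + 25 = 7918/273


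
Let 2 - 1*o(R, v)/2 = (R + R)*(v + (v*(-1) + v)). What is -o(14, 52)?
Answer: 2908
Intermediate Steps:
o(R, v) = 4 - 4*R*v (o(R, v) = 4 - 2*(R + R)*(v + (v*(-1) + v)) = 4 - 2*2*R*(v + (-v + v)) = 4 - 2*2*R*(v + 0) = 4 - 2*2*R*v = 4 - 4*R*v)
-o(14, 52) = -(4 - 4*14*52) = -(4 - 2912) = -1*(-2908) = 2908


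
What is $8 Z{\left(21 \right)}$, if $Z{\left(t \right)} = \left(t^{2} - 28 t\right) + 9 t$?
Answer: $336$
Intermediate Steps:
$Z{\left(t \right)} = t^{2} - 19 t$
$8 Z{\left(21 \right)} = 8 \cdot 21 \left(-19 + 21\right) = 8 \cdot 21 \cdot 2 = 8 \cdot 42 = 336$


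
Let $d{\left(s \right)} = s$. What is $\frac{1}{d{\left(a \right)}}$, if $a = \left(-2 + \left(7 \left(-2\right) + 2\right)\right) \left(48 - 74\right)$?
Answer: $\frac{1}{364} \approx 0.0027473$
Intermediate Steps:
$a = 364$ ($a = \left(-2 + \left(-14 + 2\right)\right) \left(-26\right) = \left(-2 - 12\right) \left(-26\right) = \left(-14\right) \left(-26\right) = 364$)
$\frac{1}{d{\left(a \right)}} = \frac{1}{364}$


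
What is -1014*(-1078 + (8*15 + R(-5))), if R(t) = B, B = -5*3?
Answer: 986622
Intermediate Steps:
B = -15
R(t) = -15
-1014*(-1078 + (8*15 + R(-5))) = -1014*(-1078 + (8*15 - 15)) = -1014*(-1078 + (120 - 15)) = -1014*(-1078 + 105) = -1014*(-973) = 986622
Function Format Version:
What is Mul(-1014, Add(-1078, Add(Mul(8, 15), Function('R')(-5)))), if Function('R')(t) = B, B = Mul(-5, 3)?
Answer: 986622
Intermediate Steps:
B = -15
Function('R')(t) = -15
Mul(-1014, Add(-1078, Add(Mul(8, 15), Function('R')(-5)))) = Mul(-1014, Add(-1078, Add(Mul(8, 15), -15))) = Mul(-1014, Add(-1078, Add(120, -15))) = Mul(-1014, Add(-1078, 105)) = Mul(-1014, -973) = 986622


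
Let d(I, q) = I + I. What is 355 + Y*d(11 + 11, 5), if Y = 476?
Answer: 21299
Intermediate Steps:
d(I, q) = 2*I
355 + Y*d(11 + 11, 5) = 355 + 476*(2*(11 + 11)) = 355 + 476*(2*22) = 355 + 476*44 = 355 + 20944 = 21299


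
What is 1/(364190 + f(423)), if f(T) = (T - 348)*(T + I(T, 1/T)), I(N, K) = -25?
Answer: 1/394040 ≈ 2.5378e-6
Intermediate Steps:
f(T) = (-348 + T)*(-25 + T) (f(T) = (T - 348)*(T - 25) = (-348 + T)*(-25 + T))
1/(364190 + f(423)) = 1/(364190 + (8700 + 423**2 - 373*423)) = 1/(364190 + (8700 + 178929 - 157779)) = 1/(364190 + 29850) = 1/394040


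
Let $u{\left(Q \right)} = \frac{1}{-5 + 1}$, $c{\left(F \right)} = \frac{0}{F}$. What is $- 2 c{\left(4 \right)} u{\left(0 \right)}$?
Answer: $0$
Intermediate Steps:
$c{\left(F \right)} = 0$
$u{\left(Q \right)} = - \frac{1}{4}$ ($u{\left(Q \right)} = \frac{1}{-4} = - \frac{1}{4}$)
$- 2 c{\left(4 \right)} u{\left(0 \right)} = \left(-2\right) 0 \left(- \frac{1}{4}\right) = 0 \left(- \frac{1}{4}\right) = 0$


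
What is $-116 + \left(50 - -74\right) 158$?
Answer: $19476$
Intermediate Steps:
$-116 + \left(50 - -74\right) 158 = -116 + \left(50 + 74\right) 158 = -116 + 124 \cdot 158 = -116 + 19592 = 19476$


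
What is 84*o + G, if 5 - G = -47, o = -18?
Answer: -1460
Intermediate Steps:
G = 52 (G = 5 - 1*(-47) = 5 + 47 = 52)
84*o + G = 84*(-18) + 52 = -1512 + 52 = -1460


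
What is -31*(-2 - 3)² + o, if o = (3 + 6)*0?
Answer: -775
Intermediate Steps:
o = 0 (o = 9*0 = 0)
-31*(-2 - 3)² + o = -31*(-2 - 3)² + 0 = -31*(-5)² + 0 = -31*25 + 0 = -775 + 0 = -775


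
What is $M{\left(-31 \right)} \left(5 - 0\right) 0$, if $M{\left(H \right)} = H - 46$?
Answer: $0$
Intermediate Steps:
$M{\left(H \right)} = -46 + H$
$M{\left(-31 \right)} \left(5 - 0\right) 0 = \left(-46 - 31\right) \left(5 - 0\right) 0 = - 77 \left(5 + \left(-4 + 4\right)\right) 0 = - 77 \left(5 + 0\right) 0 = - 77 \cdot 5 \cdot 0 = \left(-77\right) 0 = 0$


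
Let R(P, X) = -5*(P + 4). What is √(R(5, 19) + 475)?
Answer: √430 ≈ 20.736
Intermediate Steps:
R(P, X) = -20 - 5*P (R(P, X) = -5*(4 + P) = -20 - 5*P)
√(R(5, 19) + 475) = √((-20 - 5*5) + 475) = √((-20 - 25) + 475) = √(-45 + 475) = √430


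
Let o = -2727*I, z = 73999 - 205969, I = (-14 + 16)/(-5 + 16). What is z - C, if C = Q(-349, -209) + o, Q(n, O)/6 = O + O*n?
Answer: -6246528/11 ≈ -5.6787e+5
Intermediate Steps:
I = 2/11 ≈ 0.18182
z = -131970
Q(n, O) = 6*O + 6*O*n (Q(n, O) = 6*(O + O*n) = 6*O + 6*O*n)
o = -5454/11 (o = -2727*2/11 = -5454/11 ≈ -495.82)
C = 4794858/11 (C = 6*(-209)*(1 - 349) - 5454/11 = 6*(-209)*(-348) - 5454/11 = 436392 - 5454/11 = 4794858/11 ≈ 4.3590e+5)
z - C = -131970 - 1*4794858/11 = -131970 - 4794858/11 = -6246528/11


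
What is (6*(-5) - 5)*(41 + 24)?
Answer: -2275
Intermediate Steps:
(6*(-5) - 5)*(41 + 24) = (-30 - 5)*65 = -35*65 = -2275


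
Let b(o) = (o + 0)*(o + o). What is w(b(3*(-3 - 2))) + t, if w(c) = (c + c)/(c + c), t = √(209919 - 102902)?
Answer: 1 + √107017 ≈ 328.13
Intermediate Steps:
t = √107017 ≈ 327.13
b(o) = 2*o² (b(o) = o*(2*o) = 2*o²)
w(c) = 1 (w(c) = (2*c)/((2*c)) = (2*c)*(1/(2*c)) = 1)
w(b(3*(-3 - 2))) + t = 1 + √107017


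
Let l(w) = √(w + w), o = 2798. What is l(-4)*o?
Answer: 5596*I*√2 ≈ 7913.9*I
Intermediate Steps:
l(w) = √2*√w (l(w) = √(2*w) = √2*√w)
l(-4)*o = (√2*√(-4))*2798 = (√2*(2*I))*2798 = (2*I*√2)*2798 = 5596*I*√2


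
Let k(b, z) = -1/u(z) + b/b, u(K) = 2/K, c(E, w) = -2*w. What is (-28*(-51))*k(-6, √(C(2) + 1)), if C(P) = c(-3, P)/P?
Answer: 1428 - 714*I ≈ 1428.0 - 714.0*I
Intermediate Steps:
C(P) = -2 (C(P) = (-2*P)/P = -2)
k(b, z) = 1 - z/2 (k(b, z) = -1/(2/z) + b/b = -z/2 + 1 = 1 - z/2)
(-28*(-51))*k(-6, √(C(2) + 1)) = (-28*(-51))*(1 - √(-2 + 1)/2) = 1428*(1 - I/2) = 1428 - 714*I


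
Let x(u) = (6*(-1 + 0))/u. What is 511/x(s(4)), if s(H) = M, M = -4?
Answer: 1022/3 ≈ 340.67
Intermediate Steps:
s(H) = -4
x(u) = -6/u (x(u) = (6*(-1))/u = -6/u)
511/x(s(4)) = 511/((-6/(-4))) = 511/((-6*(-¼))) = 511/(3/2) = 511*(⅔) = 1022/3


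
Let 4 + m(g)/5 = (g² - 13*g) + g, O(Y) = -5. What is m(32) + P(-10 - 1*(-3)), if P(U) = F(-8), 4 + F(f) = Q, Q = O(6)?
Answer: 3171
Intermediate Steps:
m(g) = -20 - 60*g + 5*g² (m(g) = -20 + 5*((g² - 13*g) + g) = -20 + 5*(g² - 12*g) = -20 + (-60*g + 5*g²) = -20 - 60*g + 5*g²)
Q = -5
F(f) = -9 (F(f) = -4 - 5 = -9)
P(U) = -9
m(32) + P(-10 - 1*(-3)) = (-20 - 60*32 + 5*32²) - 9 = (-20 - 1920 + 5*1024) - 9 = (-20 - 1920 + 5120) - 9 = 3180 - 9 = 3171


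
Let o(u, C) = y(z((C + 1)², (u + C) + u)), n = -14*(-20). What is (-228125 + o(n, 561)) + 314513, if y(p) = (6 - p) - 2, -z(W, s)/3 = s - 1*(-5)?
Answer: 89770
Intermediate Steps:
z(W, s) = -15 - 3*s (z(W, s) = -3*(s - 1*(-5)) = -3*(s + 5) = -3*(5 + s) = -15 - 3*s)
y(p) = 4 - p
n = 280
o(u, C) = 19 + 3*C + 6*u (o(u, C) = 4 - (-15 - 3*((u + C) + u)) = 4 - (-15 - 3*((C + u) + u)) = 4 - (-15 - 3*(C + 2*u)) = 4 - (-15 + (-6*u - 3*C)) = 4 - (-15 - 6*u - 3*C) = 4 + (15 + 3*C + 6*u) = 19 + 3*C + 6*u)
(-228125 + o(n, 561)) + 314513 = (-228125 + (19 + 3*561 + 6*280)) + 314513 = (-228125 + (19 + 1683 + 1680)) + 314513 = (-228125 + 3382) + 314513 = -224743 + 314513 = 89770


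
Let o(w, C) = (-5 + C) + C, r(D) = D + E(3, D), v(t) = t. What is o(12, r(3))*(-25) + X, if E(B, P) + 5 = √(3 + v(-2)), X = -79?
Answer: 96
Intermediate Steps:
E(B, P) = -4 (E(B, P) = -5 + √(3 - 2) = -5 + √1 = -5 + 1 = -4)
r(D) = -4 + D (r(D) = D - 4 = -4 + D)
o(w, C) = -5 + 2*C
o(12, r(3))*(-25) + X = (-5 + 2*(-4 + 3))*(-25) - 79 = (-5 + 2*(-1))*(-25) - 79 = (-5 - 2)*(-25) - 79 = -7*(-25) - 79 = 175 - 79 = 96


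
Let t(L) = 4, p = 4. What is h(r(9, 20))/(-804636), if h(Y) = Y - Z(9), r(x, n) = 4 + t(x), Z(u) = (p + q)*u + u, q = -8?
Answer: -5/114948 ≈ -4.3498e-5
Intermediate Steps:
Z(u) = -3*u (Z(u) = (4 - 8)*u + u = -4*u + u = -3*u)
r(x, n) = 8 (r(x, n) = 4 + 4 = 8)
h(Y) = 27 + Y (h(Y) = Y - (-3)*9 = Y - 1*(-27) = Y + 27 = 27 + Y)
h(r(9, 20))/(-804636) = (27 + 8)/(-804636) = 35*(-1/804636) = -5/114948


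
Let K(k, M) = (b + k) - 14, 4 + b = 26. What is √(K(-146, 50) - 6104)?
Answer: I*√6242 ≈ 79.006*I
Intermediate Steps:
b = 22 (b = -4 + 26 = 22)
K(k, M) = 8 + k (K(k, M) = (22 + k) - 14 = 8 + k)
√(K(-146, 50) - 6104) = √((8 - 146) - 6104) = √(-138 - 6104) = √(-6242) = I*√6242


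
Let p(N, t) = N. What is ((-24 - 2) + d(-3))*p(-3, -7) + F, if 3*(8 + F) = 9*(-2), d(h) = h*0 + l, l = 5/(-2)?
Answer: 143/2 ≈ 71.500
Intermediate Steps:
l = -5/2 (l = 5*(-1/2) = -5/2 ≈ -2.5000)
d(h) = -5/2 (d(h) = h*0 - 5/2 = 0 - 5/2 = -5/2)
F = -14 (F = -8 + (9*(-2))/3 = -8 + (1/3)*(-18) = -8 - 6 = -14)
((-24 - 2) + d(-3))*p(-3, -7) + F = ((-24 - 2) - 5/2)*(-3) - 14 = (-26 - 5/2)*(-3) - 14 = -57/2*(-3) - 14 = 171/2 - 14 = 143/2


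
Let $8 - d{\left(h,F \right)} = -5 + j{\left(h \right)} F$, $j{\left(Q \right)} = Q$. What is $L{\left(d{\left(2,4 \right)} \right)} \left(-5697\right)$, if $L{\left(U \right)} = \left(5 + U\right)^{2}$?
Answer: $-569700$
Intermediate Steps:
$d{\left(h,F \right)} = 13 - F h$ ($d{\left(h,F \right)} = 8 - \left(-5 + h F\right) = 8 - \left(-5 + F h\right) = 13 - F h$)
$L{\left(d{\left(2,4 \right)} \right)} \left(-5697\right) = \left(5 + \left(13 - 4 \cdot 2\right)\right)^{2} \left(-5697\right) = \left(5 + \left(13 - 8\right)\right)^{2} \left(-5697\right) = \left(5 + 5\right)^{2} \left(-5697\right) = 10^{2} \left(-5697\right) = 100 \left(-5697\right) = -569700$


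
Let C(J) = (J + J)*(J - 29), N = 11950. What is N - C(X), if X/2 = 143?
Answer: -135054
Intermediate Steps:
X = 286 (X = 2*143 = 286)
C(J) = 2*J*(-29 + J) (C(J) = (2*J)*(-29 + J) = 2*J*(-29 + J))
N - C(X) = 11950 - 2*286*(-29 + 286) = 11950 - 2*286*257 = 11950 - 1*147004 = 11950 - 147004 = -135054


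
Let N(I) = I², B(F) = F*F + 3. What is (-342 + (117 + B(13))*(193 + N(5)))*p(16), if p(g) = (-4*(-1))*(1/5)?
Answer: 50128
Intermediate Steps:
p(g) = ⅘ (p(g) = 4*(1*(⅕)) = 4*(⅕) = ⅘)
B(F) = 3 + F² (B(F) = F² + 3 = 3 + F²)
(-342 + (117 + B(13))*(193 + N(5)))*p(16) = (-342 + (117 + (3 + 13²))*(193 + 5²))*(⅘) = (-342 + (117 + (3 + 169))*(193 + 25))*(⅘) = (-342 + (117 + 172)*218)*(⅘) = (-342 + 289*218)*(⅘) = (-342 + 63002)*(⅘) = 62660*(⅘) = 50128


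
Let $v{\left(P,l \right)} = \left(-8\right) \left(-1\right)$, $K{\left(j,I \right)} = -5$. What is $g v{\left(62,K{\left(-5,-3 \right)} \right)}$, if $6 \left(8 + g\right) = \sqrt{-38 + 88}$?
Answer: $-64 + \frac{20 \sqrt{2}}{3} \approx -54.572$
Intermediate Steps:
$v{\left(P,l \right)} = 8$
$g = -8 + \frac{5 \sqrt{2}}{6}$ ($g = -8 + \frac{\sqrt{-38 + 88}}{6} = -8 + \frac{\sqrt{50}}{6} = -8 + \frac{5 \sqrt{2}}{6} \approx -6.8215$)
$g v{\left(62,K{\left(-5,-3 \right)} \right)} = \left(-8 + \frac{5 \sqrt{2}}{6}\right) 8 = -64 + \frac{20 \sqrt{2}}{3}$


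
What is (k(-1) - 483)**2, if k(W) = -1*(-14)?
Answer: 219961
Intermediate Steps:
k(W) = 14
(k(-1) - 483)**2 = (14 - 483)**2 = (-469)**2 = 219961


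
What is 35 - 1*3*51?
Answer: -118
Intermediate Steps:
35 - 1*3*51 = 35 - 3*51 = 35 - 153 = -118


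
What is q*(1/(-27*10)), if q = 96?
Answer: -16/45 ≈ -0.35556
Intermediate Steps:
q*(1/(-27*10)) = 96*(1/(-27*10)) = 96*(-1/27*⅒) = 96*(-1/270) = -16/45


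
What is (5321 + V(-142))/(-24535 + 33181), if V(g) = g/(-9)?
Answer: 48031/77814 ≈ 0.61725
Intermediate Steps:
V(g) = -g/9 (V(g) = g*(-⅑) = -g/9)
(5321 + V(-142))/(-24535 + 33181) = (5321 - ⅑*(-142))/(-24535 + 33181) = (5321 + 142/9)/8646 = (48031/9)*(1/8646) = 48031/77814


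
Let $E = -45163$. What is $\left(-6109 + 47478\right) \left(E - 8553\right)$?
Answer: $-2222177204$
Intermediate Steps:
$\left(-6109 + 47478\right) \left(E - 8553\right) = \left(-6109 + 47478\right) \left(-45163 - 8553\right) = 41369 \left(-53716\right) = -2222177204$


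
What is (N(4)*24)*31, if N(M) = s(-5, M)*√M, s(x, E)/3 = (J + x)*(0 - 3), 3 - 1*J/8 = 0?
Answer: -254448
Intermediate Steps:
J = 24 (J = 24 - 8*0 = 24 + 0 = 24)
s(x, E) = -216 - 9*x (s(x, E) = 3*((24 + x)*(0 - 3)) = 3*((24 + x)*(-3)) = 3*(-72 - 3*x) = -216 - 9*x)
N(M) = -171*√M (N(M) = (-216 - 9*(-5))*√M = (-216 + 45)*√M = -171*√M)
(N(4)*24)*31 = (-171*√4*24)*31 = (-171*2*24)*31 = -342*24*31 = -8208*31 = -254448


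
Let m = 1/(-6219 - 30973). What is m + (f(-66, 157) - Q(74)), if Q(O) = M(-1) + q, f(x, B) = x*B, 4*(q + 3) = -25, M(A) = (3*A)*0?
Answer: -385039479/37192 ≈ -10353.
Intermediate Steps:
M(A) = 0
q = -37/4 (q = -3 + (¼)*(-25) = -3 - 25/4 = -37/4 ≈ -9.2500)
f(x, B) = B*x
Q(O) = -37/4 (Q(O) = 0 - 37/4 = -37/4)
m = -1/37192 (m = 1/(-37192) = -1/37192 ≈ -2.6888e-5)
m + (f(-66, 157) - Q(74)) = -1/37192 + (157*(-66) - 1*(-37/4)) = -1/37192 + (-10362 + 37/4) = -1/37192 - 41411/4 = -385039479/37192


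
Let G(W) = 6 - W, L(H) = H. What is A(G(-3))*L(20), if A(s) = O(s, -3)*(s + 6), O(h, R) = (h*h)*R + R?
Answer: -73800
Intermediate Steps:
O(h, R) = R + R*h² (O(h, R) = h²*R + R = R*h² + R = R + R*h²)
A(s) = (-3 - 3*s²)*(6 + s) (A(s) = (-3*(1 + s²))*(s + 6) = (-3 - 3*s²)*(6 + s))
A(G(-3))*L(20) = (3*(-1 - (6 - 1*(-3))²)*(6 + (6 - 1*(-3))))*20 = (3*(-1 - (6 + 3)²)*(6 + (6 + 3)))*20 = (3*(-1 - 1*9²)*(6 + 9))*20 = (3*(-1 - 1*81)*15)*20 = (3*(-1 - 81)*15)*20 = (3*(-82)*15)*20 = -3690*20 = -73800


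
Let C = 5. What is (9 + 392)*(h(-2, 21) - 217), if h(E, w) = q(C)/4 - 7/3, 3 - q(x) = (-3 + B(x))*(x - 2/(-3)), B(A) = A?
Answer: -1065457/12 ≈ -88788.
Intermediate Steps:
q(x) = 3 - (-3 + x)*(⅔ + x) (q(x) = 3 - (-3 + x)*(x - 2/(-3)) = 3 - (-3 + x)*(x - 2*(-⅓)) = 3 - (-3 + x)*(x + ⅔) = 3 - (-3 + x)*(⅔ + x))
h(E, w) = -53/12 (h(E, w) = (5 - 1*5² + (7/3)*5)/4 - 7/3 = (5 - 1*25 + 35/3)*(¼) - 7*⅓ = (5 - 25 + 35/3)*(¼) - 7/3 = -25/3*¼ - 7/3 = -25/12 - 7/3 = -53/12)
(9 + 392)*(h(-2, 21) - 217) = (9 + 392)*(-53/12 - 217) = 401*(-2657/12) = -1065457/12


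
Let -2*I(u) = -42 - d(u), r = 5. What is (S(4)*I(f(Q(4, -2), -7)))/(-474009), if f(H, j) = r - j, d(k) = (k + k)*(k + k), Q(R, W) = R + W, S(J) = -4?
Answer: 412/158003 ≈ 0.0026075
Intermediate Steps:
d(k) = 4*k**2 (d(k) = (2*k)*(2*k) = 4*k**2)
f(H, j) = 5 - j
I(u) = 21 + 2*u**2 (I(u) = -(-42 - 4*u**2)/2 = 21 + 2*u**2)
(S(4)*I(f(Q(4, -2), -7)))/(-474009) = -4*(21 + 2*(5 - 1*(-7))**2)/(-474009) = -4*(21 + 2*(5 + 7)**2)*(-1/474009) = -4*(21 + 2*12**2)*(-1/474009) = -4*(21 + 2*144)*(-1/474009) = -4*(21 + 288)*(-1/474009) = -4*309*(-1/474009) = -1236*(-1/474009) = 412/158003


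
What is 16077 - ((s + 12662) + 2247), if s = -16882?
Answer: 18050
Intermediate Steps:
16077 - ((s + 12662) + 2247) = 16077 - ((-16882 + 12662) + 2247) = 16077 - (-4220 + 2247) = 16077 - 1*(-1973) = 16077 + 1973 = 18050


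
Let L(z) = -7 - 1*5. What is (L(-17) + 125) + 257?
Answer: 370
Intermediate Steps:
L(z) = -12 (L(z) = -7 - 5 = -12)
(L(-17) + 125) + 257 = (-12 + 125) + 257 = 113 + 257 = 370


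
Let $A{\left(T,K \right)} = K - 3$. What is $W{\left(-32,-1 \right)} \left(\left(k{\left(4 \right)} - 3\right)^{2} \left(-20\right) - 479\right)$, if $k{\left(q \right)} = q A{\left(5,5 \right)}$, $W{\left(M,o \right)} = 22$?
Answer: $-21538$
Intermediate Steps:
$A{\left(T,K \right)} = -3 + K$
$k{\left(q \right)} = 2 q$ ($k{\left(q \right)} = q \left(-3 + 5\right) = q 2 = 2 q$)
$W{\left(-32,-1 \right)} \left(\left(k{\left(4 \right)} - 3\right)^{2} \left(-20\right) - 479\right) = 22 \left(\left(2 \cdot 4 - 3\right)^{2} \left(-20\right) - 479\right) = 22 \left(\left(8 - 3\right)^{2} \left(-20\right) - 479\right) = 22 \left(5^{2} \left(-20\right) - 479\right) = 22 \left(25 \left(-20\right) - 479\right) = 22 \left(-500 - 479\right) = 22 \left(-979\right) = -21538$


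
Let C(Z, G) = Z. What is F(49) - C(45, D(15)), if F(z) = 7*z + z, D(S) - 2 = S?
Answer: 347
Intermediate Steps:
D(S) = 2 + S
F(z) = 8*z
F(49) - C(45, D(15)) = 8*49 - 1*45 = 392 - 45 = 347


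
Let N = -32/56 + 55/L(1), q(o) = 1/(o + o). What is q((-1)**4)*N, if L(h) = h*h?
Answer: 381/14 ≈ 27.214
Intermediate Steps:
L(h) = h**2
q(o) = 1/(2*o)
N = 381/7 (N = -32/56 + 55/(1**2) = -32*1/56 + 55/1 = -4/7 + 55*1 = -4/7 + 55 = 381/7 ≈ 54.429)
q((-1)**4)*N = (1/(2*((-1)**4)))*(381/7) = ((1/2)/1)*(381/7) = ((1/2)*1)*(381/7) = (1/2)*(381/7) = 381/14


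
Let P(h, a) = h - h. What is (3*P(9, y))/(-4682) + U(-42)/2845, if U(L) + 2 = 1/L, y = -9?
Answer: -17/23898 ≈ -0.00071136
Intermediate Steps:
P(h, a) = 0
U(L) = -2 + 1/L
(3*P(9, y))/(-4682) + U(-42)/2845 = (3*0)/(-4682) + (-2 + 1/(-42))/2845 = 0*(-1/4682) + (-2 - 1/42)*(1/2845) = 0 - 85/42*1/2845 = 0 - 17/23898 = -17/23898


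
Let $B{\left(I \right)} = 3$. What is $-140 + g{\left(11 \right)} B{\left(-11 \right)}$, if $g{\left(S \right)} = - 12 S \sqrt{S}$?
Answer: $-140 - 396 \sqrt{11} \approx -1453.4$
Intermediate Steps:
$g{\left(S \right)} = - 12 S^{\frac{3}{2}}$
$-140 + g{\left(11 \right)} B{\left(-11 \right)} = -140 + - 12 \cdot 11^{\frac{3}{2}} \cdot 3 = -140 + - 12 \cdot 11 \sqrt{11} \cdot 3 = -140 + - 132 \sqrt{11} \cdot 3 = -140 - 396 \sqrt{11}$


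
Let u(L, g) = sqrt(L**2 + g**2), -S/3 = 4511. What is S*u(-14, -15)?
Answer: -13533*sqrt(421) ≈ -2.7767e+5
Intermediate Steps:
S = -13533 (S = -3*4511 = -13533)
S*u(-14, -15) = -13533*sqrt((-14)**2 + (-15)**2) = -13533*sqrt(196 + 225) = -13533*sqrt(421)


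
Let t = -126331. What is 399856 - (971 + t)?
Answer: 525216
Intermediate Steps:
399856 - (971 + t) = 399856 - (971 - 126331) = 399856 - 1*(-125360) = 399856 + 125360 = 525216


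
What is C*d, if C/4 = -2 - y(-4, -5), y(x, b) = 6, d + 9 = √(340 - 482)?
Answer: 288 - 32*I*√142 ≈ 288.0 - 381.32*I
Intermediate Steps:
d = -9 + I*√142 (d = -9 + √(340 - 482) = -9 + √(-142) = -9 + I*√142 ≈ -9.0 + 11.916*I)
C = -32 (C = 4*(-2 - 1*6) = 4*(-2 - 6) = 4*(-8) = -32)
C*d = -32*(-9 + I*√142) = 288 - 32*I*√142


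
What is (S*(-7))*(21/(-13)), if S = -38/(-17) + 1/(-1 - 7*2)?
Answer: 86877/3536 ≈ 24.569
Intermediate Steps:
S = 591/272 (S = -38*(-1/17) + (½)/(-8) = 38/17 - ⅛*½ = 38/17 - 1/16 = 591/272 ≈ 2.1728)
(S*(-7))*(21/(-13)) = ((591/272)*(-7))*(21/(-13)) = -86877*(-1)/(272*13) = -4137/272*(-21/13) = 86877/3536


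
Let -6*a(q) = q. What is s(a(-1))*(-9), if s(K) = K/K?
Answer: -9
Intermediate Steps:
a(q) = -q/6
s(K) = 1
s(a(-1))*(-9) = 1*(-9) = -9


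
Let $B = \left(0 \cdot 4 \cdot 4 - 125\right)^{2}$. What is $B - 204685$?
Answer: $-189060$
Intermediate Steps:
$B = 15625$ ($B = \left(0 \cdot 4 - 125\right)^{2} = \left(0 - 125\right)^{2} = \left(-125\right)^{2} = 15625$)
$B - 204685 = 15625 - 204685 = -189060$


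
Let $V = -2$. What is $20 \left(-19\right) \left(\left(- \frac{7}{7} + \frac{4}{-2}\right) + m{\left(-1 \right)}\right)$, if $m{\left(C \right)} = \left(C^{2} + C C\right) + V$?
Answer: $1140$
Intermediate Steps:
$m{\left(C \right)} = -2 + 2 C^{2}$ ($m{\left(C \right)} = \left(C^{2} + C C\right) - 2 = \left(C^{2} + C^{2}\right) - 2 = 2 C^{2} - 2 = -2 + 2 C^{2}$)
$20 \left(-19\right) \left(\left(- \frac{7}{7} + \frac{4}{-2}\right) + m{\left(-1 \right)}\right) = 20 \left(-19\right) \left(\left(- \frac{7}{7} + \frac{4}{-2}\right) - \left(2 - 2 \left(-1\right)^{2}\right)\right) = - 380 \left(\left(\left(-7\right) \frac{1}{7} + 4 \left(- \frac{1}{2}\right)\right) + \left(-2 + 2 \cdot 1\right)\right) = - 380 \left(\left(-1 - 2\right) + \left(-2 + 2\right)\right) = - 380 \left(-3 + 0\right) = \left(-380\right) \left(-3\right) = 1140$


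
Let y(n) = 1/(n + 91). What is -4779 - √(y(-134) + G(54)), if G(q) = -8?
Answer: -4779 - I*√14835/43 ≈ -4779.0 - 2.8325*I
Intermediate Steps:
y(n) = 1/(91 + n)
-4779 - √(y(-134) + G(54)) = -4779 - √(1/(91 - 134) - 8) = -4779 - √(1/(-43) - 8) = -4779 - √(-1/43 - 8) = -4779 - √(-345/43) = -4779 - I*√14835/43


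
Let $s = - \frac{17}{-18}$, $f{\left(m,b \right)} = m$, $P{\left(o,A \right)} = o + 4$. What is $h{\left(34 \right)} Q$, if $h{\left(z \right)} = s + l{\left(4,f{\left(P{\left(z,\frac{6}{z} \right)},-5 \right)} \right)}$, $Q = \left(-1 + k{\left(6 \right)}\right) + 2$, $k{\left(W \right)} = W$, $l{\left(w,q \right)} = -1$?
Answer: $- \frac{7}{18} \approx -0.38889$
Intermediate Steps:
$P{\left(o,A \right)} = 4 + o$
$s = \frac{17}{18}$ ($s = \left(-17\right) \left(- \frac{1}{18}\right) = \frac{17}{18} \approx 0.94444$)
$Q = 7$ ($Q = \left(-1 + 6\right) + 2 = 5 + 2 = 7$)
$h{\left(z \right)} = - \frac{1}{18}$ ($h{\left(z \right)} = \frac{17}{18} - 1 = - \frac{1}{18}$)
$h{\left(34 \right)} Q = \left(- \frac{1}{18}\right) 7 = - \frac{7}{18}$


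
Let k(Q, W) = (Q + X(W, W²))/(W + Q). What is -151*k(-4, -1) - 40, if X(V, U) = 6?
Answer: 102/5 ≈ 20.400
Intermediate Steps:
k(Q, W) = (6 + Q)/(Q + W) (k(Q, W) = (Q + 6)/(W + Q) = (6 + Q)/(Q + W))
-151*k(-4, -1) - 40 = -151*(6 - 4)/(-4 - 1) - 40 = -151*2/(-5) - 40 = -(-151)*2/5 - 40 = -151*(-⅖) - 40 = 302/5 - 40 = 102/5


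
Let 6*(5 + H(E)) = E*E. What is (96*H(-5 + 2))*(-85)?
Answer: 28560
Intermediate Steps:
H(E) = -5 + E²/6 (H(E) = -5 + (E*E)/6 = -5 + E²/6)
(96*H(-5 + 2))*(-85) = (96*(-5 + (-5 + 2)²/6))*(-85) = (96*(-5 + (⅙)*(-3)²))*(-85) = (96*(-5 + (⅙)*9))*(-85) = (96*(-5 + 3/2))*(-85) = (96*(-7/2))*(-85) = -336*(-85) = 28560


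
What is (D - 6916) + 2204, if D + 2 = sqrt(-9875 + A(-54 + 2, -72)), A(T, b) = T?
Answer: -4714 + 3*I*sqrt(1103) ≈ -4714.0 + 99.634*I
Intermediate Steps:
D = -2 + 3*I*sqrt(1103) (D = -2 + sqrt(-9875 + (-54 + 2)) = -2 + sqrt(-9875 - 52) = -2 + sqrt(-9927) = -2 + 3*I*sqrt(1103) ≈ -2.0 + 99.634*I)
(D - 6916) + 2204 = ((-2 + 3*I*sqrt(1103)) - 6916) + 2204 = (-6918 + 3*I*sqrt(1103)) + 2204 = -4714 + 3*I*sqrt(1103)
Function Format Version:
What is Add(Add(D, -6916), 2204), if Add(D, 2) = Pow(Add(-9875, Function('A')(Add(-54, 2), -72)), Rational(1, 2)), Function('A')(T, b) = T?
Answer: Add(-4714, Mul(3, I, Pow(1103, Rational(1, 2)))) ≈ Add(-4714.0, Mul(99.634, I))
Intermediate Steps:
D = Add(-2, Mul(3, I, Pow(1103, Rational(1, 2)))) (D = Add(-2, Pow(Add(-9875, Add(-54, 2)), Rational(1, 2))) = Add(-2, Pow(Add(-9875, -52), Rational(1, 2))) = Add(-2, Pow(-9927, Rational(1, 2))) = Add(-2, Mul(3, I, Pow(1103, Rational(1, 2)))) ≈ Add(-2.0000, Mul(99.634, I)))
Add(Add(D, -6916), 2204) = Add(Add(Add(-2, Mul(3, I, Pow(1103, Rational(1, 2)))), -6916), 2204) = Add(Add(-6918, Mul(3, I, Pow(1103, Rational(1, 2)))), 2204) = Add(-4714, Mul(3, I, Pow(1103, Rational(1, 2))))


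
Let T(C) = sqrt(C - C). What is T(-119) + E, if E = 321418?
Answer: 321418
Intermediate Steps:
T(C) = 0 (T(C) = sqrt(0) = 0)
T(-119) + E = 0 + 321418 = 321418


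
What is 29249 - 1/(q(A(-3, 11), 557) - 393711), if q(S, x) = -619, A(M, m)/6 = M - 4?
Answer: 11533758171/394330 ≈ 29249.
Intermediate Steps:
A(M, m) = -24 + 6*M (A(M, m) = 6*(M - 4) = 6*(-4 + M) = -24 + 6*M)
29249 - 1/(q(A(-3, 11), 557) - 393711) = 29249 - 1/(-619 - 393711) = 29249 - 1/(-394330) = 29249 - 1*(-1/394330) = 29249 + 1/394330 = 11533758171/394330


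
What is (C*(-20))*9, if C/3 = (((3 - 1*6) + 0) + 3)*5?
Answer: 0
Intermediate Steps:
C = 0 (C = 3*((((3 - 1*6) + 0) + 3)*5) = 3*((((3 - 6) + 0) + 3)*5) = 3*(((-3 + 0) + 3)*5) = 3*((-3 + 3)*5) = 3*(0*5) = 3*0 = 0)
(C*(-20))*9 = (0*(-20))*9 = 0*9 = 0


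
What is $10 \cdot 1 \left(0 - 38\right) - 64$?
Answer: $-444$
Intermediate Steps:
$10 \cdot 1 \left(0 - 38\right) - 64 = 10 \left(-38\right) - 64 = -380 - 64 = -444$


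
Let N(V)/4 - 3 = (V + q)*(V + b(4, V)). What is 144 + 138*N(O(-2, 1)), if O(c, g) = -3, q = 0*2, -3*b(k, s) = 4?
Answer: 8976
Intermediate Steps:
b(k, s) = -4/3 (b(k, s) = -⅓*4 = -4/3)
q = 0
N(V) = 12 + 4*V*(-4/3 + V) (N(V) = 12 + 4*((V + 0)*(V - 4/3)) = 12 + 4*(V*(-4/3 + V)) = 12 + 4*V*(-4/3 + V))
144 + 138*N(O(-2, 1)) = 144 + 138*(12 + 4*(-3)² - 16/3*(-3)) = 144 + 138*(12 + 4*9 + 16) = 144 + 138*(12 + 36 + 16) = 144 + 138*64 = 144 + 8832 = 8976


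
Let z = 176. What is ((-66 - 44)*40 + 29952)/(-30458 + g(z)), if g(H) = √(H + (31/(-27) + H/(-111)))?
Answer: -777484553184/926761901143 - 76656*√19213323/926761901143 ≈ -0.83929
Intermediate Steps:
g(H) = √(-31/27 + 110*H/111) (g(H) = √(H + (31*(-1/27) + H*(-1/111))) = √(H + (-31/27 - H/111)) = √(-31/27 + 110*H/111))
((-66 - 44)*40 + 29952)/(-30458 + g(z)) = ((-66 - 44)*40 + 29952)/(-30458 + √(-127317 + 109890*176)/333) = (-110*40 + 29952)/(-30458 + √(-127317 + 19340640)/333) = (-4400 + 29952)/(-30458 + √19213323/333) = 25552/(-30458 + √19213323/333)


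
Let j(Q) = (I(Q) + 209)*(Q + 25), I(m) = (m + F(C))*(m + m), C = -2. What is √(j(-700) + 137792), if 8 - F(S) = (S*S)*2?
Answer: 7*I*√13500067 ≈ 25720.0*I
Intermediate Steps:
F(S) = 8 - 2*S² (F(S) = 8 - S*S*2 = 8 - S²*2 = 8 - 2*S²)
I(m) = 2*m² (I(m) = (m + (8 - 2*(-2)²))*(m + m) = (m + (8 - 2*4))*(2*m) = (m + (8 - 8))*(2*m) = (m + 0)*(2*m) = m*(2*m) = 2*m²)
j(Q) = (25 + Q)*(209 + 2*Q²) (j(Q) = (2*Q² + 209)*(Q + 25) = (209 + 2*Q²)*(25 + Q) = (25 + Q)*(209 + 2*Q²))
√(j(-700) + 137792) = √((5225 + 2*(-700)³ + 50*(-700)² + 209*(-700)) + 137792) = √((5225 + 2*(-343000000) + 50*490000 - 146300) + 137792) = √((5225 - 686000000 + 24500000 - 146300) + 137792) = √(-661641075 + 137792) = √(-661503283) = 7*I*√13500067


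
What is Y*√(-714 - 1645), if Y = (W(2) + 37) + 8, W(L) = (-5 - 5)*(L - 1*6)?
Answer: 85*I*√2359 ≈ 4128.4*I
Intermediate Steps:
W(L) = 60 - 10*L (W(L) = -10*(L - 6) = -10*(-6 + L) = 60 - 10*L)
Y = 85 (Y = ((60 - 10*2) + 37) + 8 = ((60 - 20) + 37) + 8 = (40 + 37) + 8 = 77 + 8 = 85)
Y*√(-714 - 1645) = 85*√(-714 - 1645) = 85*√(-2359) = 85*(I*√2359) = 85*I*√2359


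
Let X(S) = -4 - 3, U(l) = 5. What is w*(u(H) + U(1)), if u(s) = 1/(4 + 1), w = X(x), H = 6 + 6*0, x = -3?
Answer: -182/5 ≈ -36.400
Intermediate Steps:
X(S) = -7
H = 6 (H = 6 + 0 = 6)
w = -7
u(s) = 1/5
w*(u(H) + U(1)) = -7*(1/5 + 5) = -7*26/5 = -182/5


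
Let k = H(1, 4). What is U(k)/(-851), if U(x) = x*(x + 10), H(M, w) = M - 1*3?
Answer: 16/851 ≈ 0.018801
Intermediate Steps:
H(M, w) = -3 + M (H(M, w) = M - 3 = -3 + M)
k = -2 (k = -3 + 1 = -2)
U(x) = x*(10 + x)
U(k)/(-851) = -2*(10 - 2)/(-851) = -2*8*(-1/851) = -16*(-1/851) = 16/851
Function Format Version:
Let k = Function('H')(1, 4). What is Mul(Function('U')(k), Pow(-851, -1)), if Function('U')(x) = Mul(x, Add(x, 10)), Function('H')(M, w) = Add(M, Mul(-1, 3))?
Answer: Rational(16, 851) ≈ 0.018801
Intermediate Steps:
Function('H')(M, w) = Add(-3, M) (Function('H')(M, w) = Add(M, -3) = Add(-3, M))
k = -2 (k = Add(-3, 1) = -2)
Function('U')(x) = Mul(x, Add(10, x))
Mul(Function('U')(k), Pow(-851, -1)) = Mul(Mul(-2, Add(10, -2)), Pow(-851, -1)) = Mul(Mul(-2, 8), Rational(-1, 851)) = Mul(-16, Rational(-1, 851)) = Rational(16, 851)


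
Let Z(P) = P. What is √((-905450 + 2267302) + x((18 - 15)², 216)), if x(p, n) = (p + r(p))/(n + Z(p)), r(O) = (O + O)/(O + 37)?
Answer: 2*√4502623313/115 ≈ 1167.0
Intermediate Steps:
r(O) = 2*O/(37 + O) (r(O) = (2*O)/(37 + O) = 2*O/(37 + O))
x(p, n) = (p + 2*p/(37 + p))/(n + p)
√((-905450 + 2267302) + x((18 - 15)², 216)) = √((-905450 + 2267302) + (18 - 15)²*(39 + (18 - 15)²)/((37 + (18 - 15)²)*(216 + (18 - 15)²))) = √(1361852 + 3²*(39 + 3²)/((37 + 3²)*(216 + 3²))) = √(1361852 + 9*(39 + 9)/((37 + 9)*(216 + 9))) = √(1361852 + 9*48/(46*225)) = √(1361852 + 9*(1/46)*(1/225)*48) = √(1361852 + 24/575) = √(783064924/575) = 2*√4502623313/115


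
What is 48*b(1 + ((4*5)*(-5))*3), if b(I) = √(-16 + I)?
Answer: 144*I*√35 ≈ 851.92*I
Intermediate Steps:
48*b(1 + ((4*5)*(-5))*3) = 48*√(-16 + (1 + ((4*5)*(-5))*3)) = 48*√(-16 + (1 + (20*(-5))*3)) = 48*√(-16 + (1 - 100*3)) = 48*√(-16 + (1 - 300)) = 48*√(-16 - 299) = 48*√(-315) = 48*(3*I*√35) = 144*I*√35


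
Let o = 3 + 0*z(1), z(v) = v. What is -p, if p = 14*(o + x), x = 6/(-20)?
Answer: -189/5 ≈ -37.800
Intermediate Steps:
x = -3/10 (x = 6*(-1/20) = -3/10 ≈ -0.30000)
o = 3 (o = 3 + 0*1 = 3 + 0 = 3)
p = 189/5 (p = 14*(3 - 3/10) = 14*(27/10) = 189/5 ≈ 37.800)
-p = -1*189/5 = -189/5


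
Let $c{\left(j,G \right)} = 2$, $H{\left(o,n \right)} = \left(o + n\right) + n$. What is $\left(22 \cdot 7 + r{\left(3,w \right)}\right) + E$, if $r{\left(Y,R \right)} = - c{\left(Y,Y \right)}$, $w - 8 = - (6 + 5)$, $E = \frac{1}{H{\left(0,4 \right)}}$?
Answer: $\frac{1217}{8} \approx 152.13$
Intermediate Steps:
$H{\left(o,n \right)} = o + 2 n$ ($H{\left(o,n \right)} = \left(n + o\right) + n = o + 2 n$)
$E = \frac{1}{8}$ ($E = \frac{1}{0 + 2 \cdot 4} = \frac{1}{0 + 8} = \frac{1}{8} \approx 0.125$)
$w = -3$ ($w = 8 - \left(6 + 5\right) = 8 - 11 = -3$)
$r{\left(Y,R \right)} = -2$ ($r{\left(Y,R \right)} = \left(-1\right) 2 = -2$)
$\left(22 \cdot 7 + r{\left(3,w \right)}\right) + E = \left(22 \cdot 7 - 2\right) + \frac{1}{8} = \left(154 - 2\right) + \frac{1}{8} = 152 + \frac{1}{8} = \frac{1217}{8}$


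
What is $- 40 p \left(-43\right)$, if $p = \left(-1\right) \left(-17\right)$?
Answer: $29240$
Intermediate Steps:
$p = 17$
$- 40 p \left(-43\right) = \left(-40\right) 17 \left(-43\right) = \left(-680\right) \left(-43\right) = 29240$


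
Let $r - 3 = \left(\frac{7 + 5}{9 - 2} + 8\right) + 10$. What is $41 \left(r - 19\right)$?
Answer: $\frac{1066}{7} \approx 152.29$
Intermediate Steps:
$r = \frac{159}{7}$ ($r = 3 + \left(\left(\frac{7 + 5}{9 - 2} + 8\right) + 10\right) = 3 + \left(\left(\frac{12}{7} + 8\right) + 10\right) = 3 + \left(\frac{68}{7} + 10\right) = 3 + \frac{138}{7} = \frac{159}{7} \approx 22.714$)
$41 \left(r - 19\right) = 41 \left(\frac{159}{7} - 19\right) = 41 \cdot \frac{26}{7} = \frac{1066}{7}$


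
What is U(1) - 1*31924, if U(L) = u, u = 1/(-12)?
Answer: -383089/12 ≈ -31924.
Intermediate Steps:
u = -1/12 ≈ -0.083333
U(L) = -1/12
U(1) - 1*31924 = -1/12 - 1*31924 = -1/12 - 31924 = -383089/12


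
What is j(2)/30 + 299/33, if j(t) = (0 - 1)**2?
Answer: 3001/330 ≈ 9.0939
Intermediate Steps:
j(t) = 1 (j(t) = (-1)**2 = 1)
j(2)/30 + 299/33 = 1/30 + 299/33 = 3001/330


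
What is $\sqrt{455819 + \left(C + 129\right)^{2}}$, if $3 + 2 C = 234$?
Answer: $\frac{\sqrt{2062397}}{2} \approx 718.05$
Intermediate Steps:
$C = \frac{231}{2}$ ($C = - \frac{3}{2} + \frac{1}{2} \cdot 234 = - \frac{3}{2} + 117 = \frac{231}{2} \approx 115.5$)
$\sqrt{455819 + \left(C + 129\right)^{2}} = \sqrt{455819 + \left(\frac{231}{2} + 129\right)^{2}} = \sqrt{455819 + \left(\frac{489}{2}\right)^{2}} = \sqrt{455819 + \frac{239121}{4}} = \sqrt{\frac{2062397}{4}} = \frac{\sqrt{2062397}}{2}$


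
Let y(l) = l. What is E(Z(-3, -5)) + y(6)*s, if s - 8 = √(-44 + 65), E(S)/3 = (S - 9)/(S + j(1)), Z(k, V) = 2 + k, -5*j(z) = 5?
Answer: 63 + 6*√21 ≈ 90.495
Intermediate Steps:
j(z) = -1 (j(z) = -⅕*5 = -1)
E(S) = 3*(-9 + S)/(-1 + S) (E(S) = 3*((S - 9)/(S - 1)) = 3*((-9 + S)/(-1 + S)) = 3*(-9 + S)/(-1 + S))
s = 8 + √21 (s = 8 + √(-44 + 65) = 8 + √21 ≈ 12.583)
E(Z(-3, -5)) + y(6)*s = 3*(-9 + (2 - 3))/(-1 + (2 - 3)) + 6*(8 + √21) = 3*(-9 - 1)/(-1 - 1) + (48 + 6*√21) = 3*(-10)/(-2) + (48 + 6*√21) = 3*(-½)*(-10) + (48 + 6*√21) = 15 + (48 + 6*√21) = 63 + 6*√21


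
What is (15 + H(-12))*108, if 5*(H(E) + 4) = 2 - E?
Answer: 7452/5 ≈ 1490.4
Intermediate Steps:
H(E) = -18/5 - E/5 (H(E) = -4 + (2 - E)/5 = -4 + (2/5 - E/5) = -18/5 - E/5)
(15 + H(-12))*108 = (15 + (-18/5 - 1/5*(-12)))*108 = (15 + (-18/5 + 12/5))*108 = (15 - 6/5)*108 = (69/5)*108 = 7452/5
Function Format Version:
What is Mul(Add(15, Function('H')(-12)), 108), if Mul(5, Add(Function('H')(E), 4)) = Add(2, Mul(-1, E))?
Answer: Rational(7452, 5) ≈ 1490.4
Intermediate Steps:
Function('H')(E) = Add(Rational(-18, 5), Mul(Rational(-1, 5), E)) (Function('H')(E) = Add(-4, Mul(Rational(1, 5), Add(2, Mul(-1, E)))) = Add(-4, Add(Rational(2, 5), Mul(Rational(-1, 5), E))) = Add(Rational(-18, 5), Mul(Rational(-1, 5), E)))
Mul(Add(15, Function('H')(-12)), 108) = Mul(Add(15, Add(Rational(-18, 5), Mul(Rational(-1, 5), -12))), 108) = Mul(Add(15, Add(Rational(-18, 5), Rational(12, 5))), 108) = Mul(Add(15, Rational(-6, 5)), 108) = Mul(Rational(69, 5), 108) = Rational(7452, 5)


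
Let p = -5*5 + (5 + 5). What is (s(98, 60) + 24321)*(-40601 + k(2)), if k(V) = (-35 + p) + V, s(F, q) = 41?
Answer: -990290938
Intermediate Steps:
p = -15 (p = -25 + 10 = -15)
k(V) = -50 + V (k(V) = (-35 - 15) + V = -50 + V)
(s(98, 60) + 24321)*(-40601 + k(2)) = (41 + 24321)*(-40601 + (-50 + 2)) = 24362*(-40601 - 48) = 24362*(-40649) = -990290938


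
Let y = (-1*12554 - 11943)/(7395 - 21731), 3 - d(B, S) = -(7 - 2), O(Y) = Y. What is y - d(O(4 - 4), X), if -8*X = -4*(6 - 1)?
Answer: -90191/14336 ≈ -6.2912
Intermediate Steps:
X = 5/2 (X = -(-1)*(6 - 1)/2 = -(-1)*5/2 = -1/8*(-20) = 5/2 ≈ 2.5000)
d(B, S) = 8 (d(B, S) = 3 - (-1)*(7 - 2) = 3 - (-1)*5 = 3 - 1*(-5) = 3 + 5 = 8)
y = 24497/14336 (y = (-12554 - 11943)/(-14336) = -24497*(-1/14336) = 24497/14336 ≈ 1.7088)
y - d(O(4 - 4), X) = 24497/14336 - 1*8 = 24497/14336 - 8 = -90191/14336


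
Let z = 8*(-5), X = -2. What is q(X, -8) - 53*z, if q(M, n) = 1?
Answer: 2121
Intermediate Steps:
z = -40
q(X, -8) - 53*z = 1 - 53*(-40) = 1 + 2120 = 2121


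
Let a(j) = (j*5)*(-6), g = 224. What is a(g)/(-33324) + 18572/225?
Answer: 51700444/624825 ≈ 82.744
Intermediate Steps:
a(j) = -30*j (a(j) = (5*j)*(-6) = -30*j)
a(g)/(-33324) + 18572/225 = -30*224/(-33324) + 18572/225 = -6720*(-1/33324) + 18572*(1/225) = 560/2777 + 18572/225 = 51700444/624825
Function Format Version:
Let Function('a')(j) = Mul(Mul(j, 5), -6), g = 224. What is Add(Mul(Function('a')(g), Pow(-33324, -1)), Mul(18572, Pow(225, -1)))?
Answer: Rational(51700444, 624825) ≈ 82.744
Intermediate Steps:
Function('a')(j) = Mul(-30, j) (Function('a')(j) = Mul(Mul(5, j), -6) = Mul(-30, j))
Add(Mul(Function('a')(g), Pow(-33324, -1)), Mul(18572, Pow(225, -1))) = Add(Mul(Mul(-30, 224), Pow(-33324, -1)), Mul(18572, Pow(225, -1))) = Add(Mul(-6720, Rational(-1, 33324)), Mul(18572, Rational(1, 225))) = Add(Rational(560, 2777), Rational(18572, 225)) = Rational(51700444, 624825)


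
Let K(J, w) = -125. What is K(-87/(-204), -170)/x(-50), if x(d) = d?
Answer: 5/2 ≈ 2.5000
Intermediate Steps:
K(-87/(-204), -170)/x(-50) = -125/(-50) = -125*(-1/50) = 5/2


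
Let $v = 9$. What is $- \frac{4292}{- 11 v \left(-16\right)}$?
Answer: $- \frac{1073}{396} \approx -2.7096$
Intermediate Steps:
$- \frac{4292}{- 11 v \left(-16\right)} = - \frac{4292}{\left(-11\right) 9 \left(-16\right)} = - \frac{4292}{\left(-99\right) \left(-16\right)} = - \frac{4292}{1584} = \left(-4292\right) \frac{1}{1584} = - \frac{1073}{396}$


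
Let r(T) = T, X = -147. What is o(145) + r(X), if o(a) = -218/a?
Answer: -21533/145 ≈ -148.50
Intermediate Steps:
o(145) + r(X) = -218/145 - 147 = -21533/145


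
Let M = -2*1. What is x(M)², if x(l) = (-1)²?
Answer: 1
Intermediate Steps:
M = -2
x(l) = 1
x(M)² = 1² = 1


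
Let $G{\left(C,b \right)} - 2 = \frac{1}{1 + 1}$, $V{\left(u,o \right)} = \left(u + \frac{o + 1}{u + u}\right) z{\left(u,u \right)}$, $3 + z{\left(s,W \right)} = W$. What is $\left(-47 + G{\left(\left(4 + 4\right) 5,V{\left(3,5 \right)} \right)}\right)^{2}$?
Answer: $\frac{7921}{4} \approx 1980.3$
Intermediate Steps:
$z{\left(s,W \right)} = -3 + W$
$V{\left(u,o \right)} = \left(-3 + u\right) \left(u + \frac{1 + o}{2 u}\right)$ ($V{\left(u,o \right)} = \left(u + \frac{o + 1}{u + u}\right) \left(-3 + u\right) = \left(u + \frac{1 + o}{2 u}\right) \left(-3 + u\right) = \left(-3 + u\right) \left(u + \frac{1 + o}{2 u}\right)$)
$G{\left(C,b \right)} = \frac{5}{2}$ ($G{\left(C,b \right)} = 2 + \frac{1}{1 + 1} = 2 + \frac{1}{2} = \frac{5}{2}$)
$\left(-47 + G{\left(\left(4 + 4\right) 5,V{\left(3,5 \right)} \right)}\right)^{2} = \left(-47 + \frac{5}{2}\right)^{2} = \left(- \frac{89}{2}\right)^{2} = \frac{7921}{4}$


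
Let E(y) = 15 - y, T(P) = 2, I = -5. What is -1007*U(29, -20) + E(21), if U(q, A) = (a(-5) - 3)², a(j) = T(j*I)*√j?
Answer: 11071 + 12084*I*√5 ≈ 11071.0 + 27021.0*I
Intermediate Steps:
a(j) = 2*√j
U(q, A) = (-3 + 2*I*√5)² (U(q, A) = (2*√(-5) - 3)² = (2*(I*√5) - 3)² = (2*I*√5 - 3)² = (-3 + 2*I*√5)²)
-1007*U(29, -20) + E(21) = -1007*(3 - 2*I*√5)² + (15 - 1*21) = -1007*(3 - 2*I*√5)² + (15 - 21) = -1007*(3 - 2*I*√5)² - 6 = -6 - 1007*(3 - 2*I*√5)²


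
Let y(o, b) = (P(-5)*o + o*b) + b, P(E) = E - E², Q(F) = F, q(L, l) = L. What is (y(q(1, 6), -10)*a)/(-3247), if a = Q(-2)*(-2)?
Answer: 200/3247 ≈ 0.061595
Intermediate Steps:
y(o, b) = b - 30*o + b*o (y(o, b) = ((-5*(1 - 1*(-5)))*o + o*b) + b = ((-5*(1 + 5))*o + b*o) + b = ((-5*6)*o + b*o) + b = (-30*o + b*o) + b = b - 30*o + b*o)
a = 4 (a = -2*(-2) = 4)
(y(q(1, 6), -10)*a)/(-3247) = ((-10 - 30*1 - 10*1)*4)/(-3247) = ((-10 - 30 - 10)*4)*(-1/3247) = -50*4*(-1/3247) = -200*(-1/3247) = 200/3247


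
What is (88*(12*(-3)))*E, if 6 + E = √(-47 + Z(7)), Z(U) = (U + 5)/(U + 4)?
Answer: 19008 - 288*I*√5555 ≈ 19008.0 - 21465.0*I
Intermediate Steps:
Z(U) = (5 + U)/(4 + U)
E = -6 + I*√5555/11 (E = -6 + √(-47 + (5 + 7)/(4 + 7)) = -6 + √(-47 + 12/11) = -6 + √(-505/11) = -6 + I*√5555/11 ≈ -6.0 + 6.7756*I)
(88*(12*(-3)))*E = (88*(12*(-3)))*(-6 + I*√5555/11) = (88*(-36))*(-6 + I*√5555/11) = -3168*(-6 + I*√5555/11) = 19008 - 288*I*√5555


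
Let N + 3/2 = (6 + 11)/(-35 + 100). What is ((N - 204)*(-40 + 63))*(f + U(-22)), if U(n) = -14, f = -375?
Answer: 238714907/130 ≈ 1.8363e+6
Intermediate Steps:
N = -161/130 (N = -3/2 + (6 + 11)/(-35 + 100) = -3/2 + 17/65 = -161/130 ≈ -1.2385)
((N - 204)*(-40 + 63))*(f + U(-22)) = ((-161/130 - 204)*(-40 + 63))*(-375 - 14) = -26681/130*23*(-389) = -613663/130*(-389) = 238714907/130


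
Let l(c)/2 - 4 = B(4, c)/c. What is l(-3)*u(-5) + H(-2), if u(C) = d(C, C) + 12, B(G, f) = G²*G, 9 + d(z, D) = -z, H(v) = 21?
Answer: -769/3 ≈ -256.33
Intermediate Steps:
d(z, D) = -9 - z
B(G, f) = G³
u(C) = 3 - C (u(C) = (-9 - C) + 12 = 3 - C)
l(c) = 8 + 128/c (l(c) = 8 + 2*(4³/c) = 8 + 2*(64/c) = 8 + 128/c)
l(-3)*u(-5) + H(-2) = (8 + 128/(-3))*(3 - 1*(-5)) + 21 = (8 + 128*(-⅓))*(3 + 5) + 21 = (8 - 128/3)*8 + 21 = -104/3*8 + 21 = -832/3 + 21 = -769/3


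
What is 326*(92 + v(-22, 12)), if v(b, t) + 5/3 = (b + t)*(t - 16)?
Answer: 127466/3 ≈ 42489.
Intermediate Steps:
v(b, t) = -5/3 + (-16 + t)*(b + t) (v(b, t) = -5/3 + (b + t)*(t - 16) = -5/3 + (b + t)*(-16 + t) = -5/3 + (-16 + t)*(b + t))
326*(92 + v(-22, 12)) = 326*(92 + (-5/3 + 12**2 - 16*(-22) - 16*12 - 22*12)) = 326*(92 + (-5/3 + 144 + 352 - 192 - 264)) = 326*(92 + 115/3) = 326*(391/3) = 127466/3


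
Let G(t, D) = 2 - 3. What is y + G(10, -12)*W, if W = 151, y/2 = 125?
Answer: 99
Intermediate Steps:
y = 250 (y = 2*125 = 250)
G(t, D) = -1
y + G(10, -12)*W = 250 - 1*151 = 250 - 151 = 99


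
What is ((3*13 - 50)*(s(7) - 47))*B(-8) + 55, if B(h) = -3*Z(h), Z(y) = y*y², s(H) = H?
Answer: 675895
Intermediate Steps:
Z(y) = y³
B(h) = -3*h³
((3*13 - 50)*(s(7) - 47))*B(-8) + 55 = ((3*13 - 50)*(7 - 47))*(-3*(-8)³) + 55 = ((39 - 50)*(-40))*(-3*(-512)) + 55 = -11*(-40)*1536 + 55 = 440*1536 + 55 = 675840 + 55 = 675895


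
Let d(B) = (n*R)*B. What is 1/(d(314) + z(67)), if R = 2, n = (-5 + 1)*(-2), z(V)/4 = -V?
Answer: 1/4756 ≈ 0.00021026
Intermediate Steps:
z(V) = -4*V (z(V) = 4*(-V) = -4*V)
n = 8 (n = -4*(-2) = 8)
d(B) = 16*B (d(B) = (8*2)*B = 16*B)
1/(d(314) + z(67)) = 1/(16*314 - 4*67) = 1/(5024 - 268) = 1/4756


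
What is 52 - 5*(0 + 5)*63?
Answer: -1523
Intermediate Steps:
52 - 5*(0 + 5)*63 = 52 - 5*5*63 = 52 - 25*63 = 52 - 1575 = -1523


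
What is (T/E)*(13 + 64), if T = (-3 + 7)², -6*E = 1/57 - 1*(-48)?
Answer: -60192/391 ≈ -153.94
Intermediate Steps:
E = -2737/342 (E = -(1/57 - 1*(-48))/6 = -(1/57 + 48)/6 = -⅙*2737/57 = -2737/342 ≈ -8.0029)
T = 16 (T = 4² = 16)
(T/E)*(13 + 64) = (16/(-2737/342))*(13 + 64) = (16*(-342/2737))*77 = -5472/2737*77 = -60192/391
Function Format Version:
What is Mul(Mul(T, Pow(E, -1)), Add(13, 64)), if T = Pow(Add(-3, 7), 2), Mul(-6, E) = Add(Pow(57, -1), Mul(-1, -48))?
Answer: Rational(-60192, 391) ≈ -153.94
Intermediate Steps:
E = Rational(-2737, 342) (E = Mul(Rational(-1, 6), Add(Pow(57, -1), Mul(-1, -48))) = Mul(Rational(-1, 6), Add(Rational(1, 57), 48)) = Mul(Rational(-1, 6), Rational(2737, 57)) = Rational(-2737, 342) ≈ -8.0029)
T = 16 (T = Pow(4, 2) = 16)
Mul(Mul(T, Pow(E, -1)), Add(13, 64)) = Mul(Mul(16, Pow(Rational(-2737, 342), -1)), Add(13, 64)) = Mul(Mul(16, Rational(-342, 2737)), 77) = Mul(Rational(-5472, 2737), 77) = Rational(-60192, 391)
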